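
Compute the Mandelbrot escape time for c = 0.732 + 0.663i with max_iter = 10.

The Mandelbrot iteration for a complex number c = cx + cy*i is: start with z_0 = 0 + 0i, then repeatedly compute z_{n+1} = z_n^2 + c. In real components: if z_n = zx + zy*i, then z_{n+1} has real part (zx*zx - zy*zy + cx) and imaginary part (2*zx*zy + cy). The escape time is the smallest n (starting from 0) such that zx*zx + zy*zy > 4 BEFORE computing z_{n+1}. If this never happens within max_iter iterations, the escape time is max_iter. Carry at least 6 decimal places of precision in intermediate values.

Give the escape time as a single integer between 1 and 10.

Answer: 3

Derivation:
z_0 = 0 + 0i, c = 0.7320 + 0.6630i
Iter 1: z = 0.7320 + 0.6630i, |z|^2 = 0.9754
Iter 2: z = 0.8283 + 1.6336i, |z|^2 = 3.3548
Iter 3: z = -1.2507 + 3.3691i, |z|^2 = 12.9154
Escaped at iteration 3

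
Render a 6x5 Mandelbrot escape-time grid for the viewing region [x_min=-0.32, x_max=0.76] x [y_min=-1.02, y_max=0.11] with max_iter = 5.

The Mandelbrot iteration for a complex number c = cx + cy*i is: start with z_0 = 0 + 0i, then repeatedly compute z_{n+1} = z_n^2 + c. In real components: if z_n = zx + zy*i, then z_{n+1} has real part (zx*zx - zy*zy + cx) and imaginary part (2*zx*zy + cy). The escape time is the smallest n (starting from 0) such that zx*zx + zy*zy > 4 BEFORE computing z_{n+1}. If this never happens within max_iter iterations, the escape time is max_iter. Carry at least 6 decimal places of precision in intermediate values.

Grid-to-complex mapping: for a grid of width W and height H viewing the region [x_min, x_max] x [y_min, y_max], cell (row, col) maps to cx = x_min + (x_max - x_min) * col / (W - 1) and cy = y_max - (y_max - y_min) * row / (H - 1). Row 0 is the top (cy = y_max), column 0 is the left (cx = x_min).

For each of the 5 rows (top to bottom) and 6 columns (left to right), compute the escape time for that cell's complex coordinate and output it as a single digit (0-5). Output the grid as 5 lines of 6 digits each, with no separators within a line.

(row=0, col=0): c = -0.3200 + 0.1100i → escape time 5
(row=0, col=1): c = -0.1040 + 0.1100i → escape time 5
(row=0, col=2): c = 0.1120 + 0.1100i → escape time 5
(row=0, col=3): c = 0.3280 + 0.1100i → escape time 5
(row=0, col=4): c = 0.5440 + 0.1100i → escape time 4
(row=0, col=5): c = 0.7600 + 0.1100i → escape time 3
(row=1, col=0): c = -0.3200 + -0.1725i → escape time 5
(row=1, col=1): c = -0.1040 + -0.1725i → escape time 5
(row=1, col=2): c = 0.1120 + -0.1725i → escape time 5
(row=1, col=3): c = 0.3280 + -0.1725i → escape time 5
(row=1, col=4): c = 0.5440 + -0.1725i → escape time 4
(row=1, col=5): c = 0.7600 + -0.1725i → escape time 3
(row=2, col=0): c = -0.3200 + -0.4550i → escape time 5
(row=2, col=1): c = -0.1040 + -0.4550i → escape time 5
(row=2, col=2): c = 0.1120 + -0.4550i → escape time 5
(row=2, col=3): c = 0.3280 + -0.4550i → escape time 5
(row=2, col=4): c = 0.5440 + -0.4550i → escape time 4
(row=2, col=5): c = 0.7600 + -0.4550i → escape time 3
(row=3, col=0): c = -0.3200 + -0.7375i → escape time 5
(row=3, col=1): c = -0.1040 + -0.7375i → escape time 5
(row=3, col=2): c = 0.1120 + -0.7375i → escape time 5
(row=3, col=3): c = 0.3280 + -0.7375i → escape time 5
(row=3, col=4): c = 0.5440 + -0.7375i → escape time 3
(row=3, col=5): c = 0.7600 + -0.7375i → escape time 2
(row=4, col=0): c = -0.3200 + -1.0200i → escape time 5
(row=4, col=1): c = -0.1040 + -1.0200i → escape time 5
(row=4, col=2): c = 0.1120 + -1.0200i → escape time 4
(row=4, col=3): c = 0.3280 + -1.0200i → escape time 3
(row=4, col=4): c = 0.5440 + -1.0200i → escape time 2
(row=4, col=5): c = 0.7600 + -1.0200i → escape time 2

Answer: 555543
555543
555543
555532
554322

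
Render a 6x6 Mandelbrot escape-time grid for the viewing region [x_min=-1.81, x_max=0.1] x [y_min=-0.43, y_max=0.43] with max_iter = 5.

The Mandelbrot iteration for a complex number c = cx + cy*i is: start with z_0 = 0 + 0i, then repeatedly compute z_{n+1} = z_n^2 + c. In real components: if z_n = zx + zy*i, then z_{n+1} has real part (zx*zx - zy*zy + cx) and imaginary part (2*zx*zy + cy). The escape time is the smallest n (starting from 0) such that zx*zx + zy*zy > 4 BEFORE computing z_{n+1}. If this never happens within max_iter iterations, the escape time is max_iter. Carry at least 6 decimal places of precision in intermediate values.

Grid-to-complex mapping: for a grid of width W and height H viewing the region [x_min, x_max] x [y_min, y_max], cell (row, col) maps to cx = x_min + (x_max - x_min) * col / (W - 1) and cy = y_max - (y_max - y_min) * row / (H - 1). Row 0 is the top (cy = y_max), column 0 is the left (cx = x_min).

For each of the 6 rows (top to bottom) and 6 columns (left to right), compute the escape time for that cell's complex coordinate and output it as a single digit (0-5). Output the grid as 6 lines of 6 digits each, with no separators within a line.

Answer: 345555
455555
455555
455555
455555
345555

Derivation:
(row=0, col=0): c = -1.8100 + 0.4300i → escape time 3
(row=0, col=1): c = -1.4280 + 0.4300i → escape time 4
(row=0, col=2): c = -1.0460 + 0.4300i → escape time 5
(row=0, col=3): c = -0.6640 + 0.4300i → escape time 5
(row=0, col=4): c = -0.2820 + 0.4300i → escape time 5
(row=0, col=5): c = 0.1000 + 0.4300i → escape time 5
(row=1, col=0): c = -1.8100 + 0.2580i → escape time 4
(row=1, col=1): c = -1.4280 + 0.2580i → escape time 5
(row=1, col=2): c = -1.0460 + 0.2580i → escape time 5
(row=1, col=3): c = -0.6640 + 0.2580i → escape time 5
(row=1, col=4): c = -0.2820 + 0.2580i → escape time 5
(row=1, col=5): c = 0.1000 + 0.2580i → escape time 5
(row=2, col=0): c = -1.8100 + 0.0860i → escape time 4
(row=2, col=1): c = -1.4280 + 0.0860i → escape time 5
(row=2, col=2): c = -1.0460 + 0.0860i → escape time 5
(row=2, col=3): c = -0.6640 + 0.0860i → escape time 5
(row=2, col=4): c = -0.2820 + 0.0860i → escape time 5
(row=2, col=5): c = 0.1000 + 0.0860i → escape time 5
(row=3, col=0): c = -1.8100 + -0.0860i → escape time 4
(row=3, col=1): c = -1.4280 + -0.0860i → escape time 5
(row=3, col=2): c = -1.0460 + -0.0860i → escape time 5
(row=3, col=3): c = -0.6640 + -0.0860i → escape time 5
(row=3, col=4): c = -0.2820 + -0.0860i → escape time 5
(row=3, col=5): c = 0.1000 + -0.0860i → escape time 5
(row=4, col=0): c = -1.8100 + -0.2580i → escape time 4
(row=4, col=1): c = -1.4280 + -0.2580i → escape time 5
(row=4, col=2): c = -1.0460 + -0.2580i → escape time 5
(row=4, col=3): c = -0.6640 + -0.2580i → escape time 5
(row=4, col=4): c = -0.2820 + -0.2580i → escape time 5
(row=4, col=5): c = 0.1000 + -0.2580i → escape time 5
(row=5, col=0): c = -1.8100 + -0.4300i → escape time 3
(row=5, col=1): c = -1.4280 + -0.4300i → escape time 4
(row=5, col=2): c = -1.0460 + -0.4300i → escape time 5
(row=5, col=3): c = -0.6640 + -0.4300i → escape time 5
(row=5, col=4): c = -0.2820 + -0.4300i → escape time 5
(row=5, col=5): c = 0.1000 + -0.4300i → escape time 5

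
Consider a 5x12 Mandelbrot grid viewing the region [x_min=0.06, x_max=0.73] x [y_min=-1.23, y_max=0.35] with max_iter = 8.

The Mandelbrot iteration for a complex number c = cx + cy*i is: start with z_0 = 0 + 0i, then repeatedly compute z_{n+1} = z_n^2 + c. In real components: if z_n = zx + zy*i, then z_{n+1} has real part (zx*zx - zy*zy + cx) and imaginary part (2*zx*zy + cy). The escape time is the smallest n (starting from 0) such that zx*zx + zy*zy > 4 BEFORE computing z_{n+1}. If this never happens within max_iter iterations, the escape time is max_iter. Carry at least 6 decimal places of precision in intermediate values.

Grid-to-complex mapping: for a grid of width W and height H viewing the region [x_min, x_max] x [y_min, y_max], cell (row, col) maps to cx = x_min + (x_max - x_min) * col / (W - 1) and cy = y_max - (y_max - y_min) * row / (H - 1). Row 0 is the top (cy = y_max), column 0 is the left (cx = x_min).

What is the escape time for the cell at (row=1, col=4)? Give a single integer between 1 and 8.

z_0 = 0 + 0i, c = 0.7300 + 0.2064i
Iter 1: z = 0.7300 + 0.2064i, |z|^2 = 0.5755
Iter 2: z = 1.2203 + 0.5077i, |z|^2 = 1.7469
Iter 3: z = 1.9615 + 1.4454i, |z|^2 = 5.9364
Escaped at iteration 3

Answer: 3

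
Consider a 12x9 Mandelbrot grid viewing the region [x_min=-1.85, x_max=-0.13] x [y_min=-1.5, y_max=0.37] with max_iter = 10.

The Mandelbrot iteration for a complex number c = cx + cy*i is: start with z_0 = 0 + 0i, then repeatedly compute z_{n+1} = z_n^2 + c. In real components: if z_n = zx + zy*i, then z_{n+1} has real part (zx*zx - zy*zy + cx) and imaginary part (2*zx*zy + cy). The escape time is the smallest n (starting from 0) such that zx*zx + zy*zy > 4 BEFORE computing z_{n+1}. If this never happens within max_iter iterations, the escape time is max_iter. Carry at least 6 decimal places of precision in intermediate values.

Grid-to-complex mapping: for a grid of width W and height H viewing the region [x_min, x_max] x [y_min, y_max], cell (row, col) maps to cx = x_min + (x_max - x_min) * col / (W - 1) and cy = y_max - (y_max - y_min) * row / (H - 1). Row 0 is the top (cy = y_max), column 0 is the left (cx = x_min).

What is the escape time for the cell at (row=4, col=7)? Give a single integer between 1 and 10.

z_0 = 0 + 0i, c = -0.7555 + -0.5650i
Iter 1: z = -0.7555 + -0.5650i, |z|^2 = 0.8899
Iter 2: z = -0.5040 + 0.2887i, |z|^2 = 0.3373
Iter 3: z = -0.5848 + -0.8560i, |z|^2 = 1.0746
Iter 4: z = -1.1461 + 0.4361i, |z|^2 = 1.5038
Iter 5: z = 0.3679 + -1.5647i, |z|^2 = 2.5837
Iter 6: z = -3.0683 + -1.7164i, |z|^2 = 12.3609
Escaped at iteration 6

Answer: 6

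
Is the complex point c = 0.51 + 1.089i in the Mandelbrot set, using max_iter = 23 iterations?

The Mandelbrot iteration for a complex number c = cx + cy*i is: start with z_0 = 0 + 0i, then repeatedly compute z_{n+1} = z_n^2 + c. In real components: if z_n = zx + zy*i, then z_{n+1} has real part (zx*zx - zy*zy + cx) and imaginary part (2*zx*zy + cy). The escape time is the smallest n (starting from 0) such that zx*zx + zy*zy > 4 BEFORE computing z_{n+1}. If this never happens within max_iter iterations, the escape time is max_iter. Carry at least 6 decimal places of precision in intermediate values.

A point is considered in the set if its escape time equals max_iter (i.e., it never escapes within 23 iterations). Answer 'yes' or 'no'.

z_0 = 0 + 0i, c = 0.5100 + 1.0890i
Iter 1: z = 0.5100 + 1.0890i, |z|^2 = 1.4460
Iter 2: z = -0.4158 + 2.1998i, |z|^2 = 5.0119
Escaped at iteration 2

Answer: no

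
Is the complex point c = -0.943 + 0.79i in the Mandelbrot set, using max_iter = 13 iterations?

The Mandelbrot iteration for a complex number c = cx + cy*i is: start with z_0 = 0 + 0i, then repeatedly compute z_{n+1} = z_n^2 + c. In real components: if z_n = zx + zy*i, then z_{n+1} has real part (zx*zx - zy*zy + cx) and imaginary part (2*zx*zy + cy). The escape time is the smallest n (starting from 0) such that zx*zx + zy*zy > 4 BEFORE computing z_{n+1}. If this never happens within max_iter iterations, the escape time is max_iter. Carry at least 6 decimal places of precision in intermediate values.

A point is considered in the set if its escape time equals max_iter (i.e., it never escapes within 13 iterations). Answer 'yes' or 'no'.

Answer: no

Derivation:
z_0 = 0 + 0i, c = -0.9430 + 0.7900i
Iter 1: z = -0.9430 + 0.7900i, |z|^2 = 1.5133
Iter 2: z = -0.6779 + -0.6999i, |z|^2 = 0.9494
Iter 3: z = -0.9734 + 1.7389i, |z|^2 = 3.9714
Iter 4: z = -3.0192 + -2.5954i, |z|^2 = 15.8520
Escaped at iteration 4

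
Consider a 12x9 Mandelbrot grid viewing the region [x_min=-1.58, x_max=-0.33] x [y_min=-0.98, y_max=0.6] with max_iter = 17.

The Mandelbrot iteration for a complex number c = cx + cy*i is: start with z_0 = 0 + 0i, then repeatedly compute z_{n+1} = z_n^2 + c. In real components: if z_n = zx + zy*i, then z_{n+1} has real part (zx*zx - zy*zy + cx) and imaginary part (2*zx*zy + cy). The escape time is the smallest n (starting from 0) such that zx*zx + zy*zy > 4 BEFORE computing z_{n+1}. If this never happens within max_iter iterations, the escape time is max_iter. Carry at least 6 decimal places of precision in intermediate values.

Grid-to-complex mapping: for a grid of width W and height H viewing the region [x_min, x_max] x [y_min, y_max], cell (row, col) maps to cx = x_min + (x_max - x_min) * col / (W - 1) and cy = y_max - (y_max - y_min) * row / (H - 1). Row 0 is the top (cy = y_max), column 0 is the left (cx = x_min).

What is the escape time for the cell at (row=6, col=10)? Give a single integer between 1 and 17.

z_0 = 0 + 0i, c = -0.4436 + -0.5850i
Iter 1: z = -0.4436 + -0.5850i, |z|^2 = 0.5390
Iter 2: z = -0.5890 + -0.0659i, |z|^2 = 0.3513
Iter 3: z = -0.1010 + -0.5073i, |z|^2 = 0.2676
Iter 4: z = -0.6908 + -0.4825i, |z|^2 = 0.7100
Iter 5: z = -0.1993 + 0.0816i, |z|^2 = 0.0464
Iter 6: z = -0.4106 + -0.6175i, |z|^2 = 0.5499
Iter 7: z = -0.6564 + -0.0779i, |z|^2 = 0.4369
Iter 8: z = -0.0188 + -0.4828i, |z|^2 = 0.2334
Iter 9: z = -0.6763 + -0.5668i, |z|^2 = 0.7787
Iter 10: z = -0.3075 + 0.1817i, |z|^2 = 0.1276
Iter 11: z = -0.3821 + -0.6967i, |z|^2 = 0.6314
Iter 12: z = -0.7831 + -0.0525i, |z|^2 = 0.6160
Iter 13: z = 0.1668 + -0.5027i, |z|^2 = 0.2805
Iter 14: z = -0.6685 + -0.7527i, |z|^2 = 1.0135
Iter 15: z = -0.5632 + 0.4214i, |z|^2 = 0.4948
Iter 16: z = -0.3040 + -1.0597i, |z|^2 = 1.2154

Answer: 17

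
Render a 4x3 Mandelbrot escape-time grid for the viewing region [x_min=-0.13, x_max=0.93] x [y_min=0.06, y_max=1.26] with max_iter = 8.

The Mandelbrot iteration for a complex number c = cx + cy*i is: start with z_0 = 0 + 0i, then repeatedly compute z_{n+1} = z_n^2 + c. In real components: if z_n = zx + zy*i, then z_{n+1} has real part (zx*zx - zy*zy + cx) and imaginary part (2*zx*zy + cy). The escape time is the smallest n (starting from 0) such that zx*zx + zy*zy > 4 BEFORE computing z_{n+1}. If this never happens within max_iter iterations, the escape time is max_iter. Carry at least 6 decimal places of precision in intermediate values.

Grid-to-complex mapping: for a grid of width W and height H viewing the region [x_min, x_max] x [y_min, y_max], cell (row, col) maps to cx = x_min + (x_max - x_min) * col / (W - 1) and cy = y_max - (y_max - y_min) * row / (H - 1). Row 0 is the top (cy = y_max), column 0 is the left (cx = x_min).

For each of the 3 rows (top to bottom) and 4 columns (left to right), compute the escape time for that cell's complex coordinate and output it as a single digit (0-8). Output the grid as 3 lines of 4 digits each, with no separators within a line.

(row=0, col=0): c = -0.1300 + 1.2600i → escape time 3
(row=0, col=1): c = 0.2233 + 1.2600i → escape time 2
(row=0, col=2): c = 0.5767 + 1.2600i → escape time 2
(row=0, col=3): c = 0.9300 + 1.2600i → escape time 2
(row=1, col=0): c = -0.1300 + 0.6600i → escape time 8
(row=1, col=1): c = 0.2233 + 0.6600i → escape time 8
(row=1, col=2): c = 0.5767 + 0.6600i → escape time 3
(row=1, col=3): c = 0.9300 + 0.6600i → escape time 2
(row=2, col=0): c = -0.1300 + 0.0600i → escape time 8
(row=2, col=1): c = 0.2233 + 0.0600i → escape time 8
(row=2, col=2): c = 0.5767 + 0.0600i → escape time 4
(row=2, col=3): c = 0.9300 + 0.0600i → escape time 3

Answer: 3222
8832
8843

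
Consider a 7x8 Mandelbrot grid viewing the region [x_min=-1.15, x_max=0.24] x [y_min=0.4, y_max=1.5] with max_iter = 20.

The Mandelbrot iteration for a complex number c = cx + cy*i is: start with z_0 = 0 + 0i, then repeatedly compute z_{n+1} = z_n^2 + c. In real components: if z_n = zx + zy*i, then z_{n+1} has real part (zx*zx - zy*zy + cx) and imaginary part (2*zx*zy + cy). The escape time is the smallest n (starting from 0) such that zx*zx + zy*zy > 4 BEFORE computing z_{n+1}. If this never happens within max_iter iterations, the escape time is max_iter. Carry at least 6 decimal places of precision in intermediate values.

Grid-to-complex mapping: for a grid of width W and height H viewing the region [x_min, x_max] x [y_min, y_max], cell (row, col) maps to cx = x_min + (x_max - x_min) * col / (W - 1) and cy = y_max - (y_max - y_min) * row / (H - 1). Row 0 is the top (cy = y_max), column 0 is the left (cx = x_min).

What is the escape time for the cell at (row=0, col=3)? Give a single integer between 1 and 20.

Answer: 2

Derivation:
z_0 = 0 + 0i, c = -0.4550 + 1.5000i
Iter 1: z = -0.4550 + 1.5000i, |z|^2 = 2.4570
Iter 2: z = -2.4980 + 0.1350i, |z|^2 = 6.2581
Escaped at iteration 2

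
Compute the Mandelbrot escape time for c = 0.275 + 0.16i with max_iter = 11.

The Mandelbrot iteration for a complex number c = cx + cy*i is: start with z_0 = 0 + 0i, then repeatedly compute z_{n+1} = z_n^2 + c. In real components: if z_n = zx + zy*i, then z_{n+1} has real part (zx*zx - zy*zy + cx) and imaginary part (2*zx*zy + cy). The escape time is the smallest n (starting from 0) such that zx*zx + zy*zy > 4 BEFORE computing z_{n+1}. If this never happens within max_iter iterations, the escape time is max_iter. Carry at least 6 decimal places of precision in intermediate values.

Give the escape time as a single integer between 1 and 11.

Answer: 11

Derivation:
z_0 = 0 + 0i, c = 0.2750 + 0.1600i
Iter 1: z = 0.2750 + 0.1600i, |z|^2 = 0.1012
Iter 2: z = 0.3250 + 0.2480i, |z|^2 = 0.1671
Iter 3: z = 0.3191 + 0.3212i, |z|^2 = 0.2050
Iter 4: z = 0.2737 + 0.3650i, |z|^2 = 0.2081
Iter 5: z = 0.2167 + 0.3598i, |z|^2 = 0.1764
Iter 6: z = 0.1925 + 0.3159i, |z|^2 = 0.1368
Iter 7: z = 0.2123 + 0.2816i, |z|^2 = 0.1244
Iter 8: z = 0.2407 + 0.2796i, |z|^2 = 0.1361
Iter 9: z = 0.2548 + 0.2946i, |z|^2 = 0.1517
Iter 10: z = 0.2531 + 0.3101i, |z|^2 = 0.1603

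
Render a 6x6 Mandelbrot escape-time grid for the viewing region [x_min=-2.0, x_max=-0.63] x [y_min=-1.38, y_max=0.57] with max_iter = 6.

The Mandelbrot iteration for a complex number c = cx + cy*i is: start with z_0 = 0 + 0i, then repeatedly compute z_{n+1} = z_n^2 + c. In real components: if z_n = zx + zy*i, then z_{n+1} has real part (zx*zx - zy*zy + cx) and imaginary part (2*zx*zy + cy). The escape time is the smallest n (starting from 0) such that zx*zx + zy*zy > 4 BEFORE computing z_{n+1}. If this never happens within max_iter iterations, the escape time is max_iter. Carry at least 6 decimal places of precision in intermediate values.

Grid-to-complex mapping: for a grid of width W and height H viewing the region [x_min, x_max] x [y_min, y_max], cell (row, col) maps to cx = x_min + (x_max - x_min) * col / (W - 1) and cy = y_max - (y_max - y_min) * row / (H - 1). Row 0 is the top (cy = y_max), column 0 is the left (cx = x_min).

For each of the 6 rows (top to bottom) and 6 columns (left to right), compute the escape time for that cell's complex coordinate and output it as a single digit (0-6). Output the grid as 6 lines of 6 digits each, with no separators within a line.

(row=0, col=0): c = -2.0000 + 0.5700i → escape time 1
(row=0, col=1): c = -1.7260 + 0.5700i → escape time 3
(row=0, col=2): c = -1.4520 + 0.5700i → escape time 3
(row=0, col=3): c = -1.1780 + 0.5700i → escape time 4
(row=0, col=4): c = -0.9040 + 0.5700i → escape time 5
(row=0, col=5): c = -0.6300 + 0.5700i → escape time 6
(row=1, col=0): c = -2.0000 + 0.1800i → escape time 1
(row=1, col=1): c = -1.7260 + 0.1800i → escape time 4
(row=1, col=2): c = -1.4520 + 0.1800i → escape time 5
(row=1, col=3): c = -1.1780 + 0.1800i → escape time 6
(row=1, col=4): c = -0.9040 + 0.1800i → escape time 6
(row=1, col=5): c = -0.6300 + 0.1800i → escape time 6
(row=2, col=0): c = -2.0000 + -0.2100i → escape time 1
(row=2, col=1): c = -1.7260 + -0.2100i → escape time 4
(row=2, col=2): c = -1.4520 + -0.2100i → escape time 5
(row=2, col=3): c = -1.1780 + -0.2100i → escape time 6
(row=2, col=4): c = -0.9040 + -0.2100i → escape time 6
(row=2, col=5): c = -0.6300 + -0.2100i → escape time 6
(row=3, col=0): c = -2.0000 + -0.6000i → escape time 1
(row=3, col=1): c = -1.7260 + -0.6000i → escape time 3
(row=3, col=2): c = -1.4520 + -0.6000i → escape time 3
(row=3, col=3): c = -1.1780 + -0.6000i → escape time 3
(row=3, col=4): c = -0.9040 + -0.6000i → escape time 5
(row=3, col=5): c = -0.6300 + -0.6000i → escape time 6
(row=4, col=0): c = -2.0000 + -0.9900i → escape time 1
(row=4, col=1): c = -1.7260 + -0.9900i → escape time 2
(row=4, col=2): c = -1.4520 + -0.9900i → escape time 3
(row=4, col=3): c = -1.1780 + -0.9900i → escape time 3
(row=4, col=4): c = -0.9040 + -0.9900i → escape time 3
(row=4, col=5): c = -0.6300 + -0.9900i → escape time 4
(row=5, col=0): c = -2.0000 + -1.3800i → escape time 1
(row=5, col=1): c = -1.7260 + -1.3800i → escape time 1
(row=5, col=2): c = -1.4520 + -1.3800i → escape time 1
(row=5, col=3): c = -1.1780 + -1.3800i → escape time 2
(row=5, col=4): c = -0.9040 + -1.3800i → escape time 2
(row=5, col=5): c = -0.6300 + -1.3800i → escape time 2

Answer: 133456
145666
145666
133356
123334
111222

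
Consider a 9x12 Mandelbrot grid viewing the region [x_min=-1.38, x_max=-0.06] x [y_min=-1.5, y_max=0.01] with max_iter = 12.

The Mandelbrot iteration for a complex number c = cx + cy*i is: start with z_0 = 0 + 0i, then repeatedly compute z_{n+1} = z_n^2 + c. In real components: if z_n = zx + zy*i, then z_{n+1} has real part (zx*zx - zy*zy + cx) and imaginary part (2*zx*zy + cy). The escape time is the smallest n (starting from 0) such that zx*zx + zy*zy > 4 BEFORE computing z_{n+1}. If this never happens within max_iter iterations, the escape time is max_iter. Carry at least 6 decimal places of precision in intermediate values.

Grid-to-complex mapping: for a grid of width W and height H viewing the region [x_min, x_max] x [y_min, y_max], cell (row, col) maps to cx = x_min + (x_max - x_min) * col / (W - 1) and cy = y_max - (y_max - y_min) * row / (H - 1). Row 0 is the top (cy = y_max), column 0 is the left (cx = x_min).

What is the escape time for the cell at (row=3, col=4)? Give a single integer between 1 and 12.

z_0 = 0 + 0i, c = -0.7200 + -0.4018i
Iter 1: z = -0.7200 + -0.4018i, |z|^2 = 0.6799
Iter 2: z = -0.3631 + 0.1768i, |z|^2 = 0.1631
Iter 3: z = -0.6194 + -0.5302i, |z|^2 = 0.6648
Iter 4: z = -0.6174 + 0.2550i, |z|^2 = 0.4462
Iter 5: z = -0.4039 + -0.7167i, |z|^2 = 0.6768
Iter 6: z = -1.0706 + 0.1771i, |z|^2 = 1.1776
Iter 7: z = 0.3948 + -0.7811i, |z|^2 = 0.7659
Iter 8: z = -1.1742 + -1.0186i, |z|^2 = 2.4162
Iter 9: z = -0.3787 + 1.9901i, |z|^2 = 4.1041
Escaped at iteration 9

Answer: 9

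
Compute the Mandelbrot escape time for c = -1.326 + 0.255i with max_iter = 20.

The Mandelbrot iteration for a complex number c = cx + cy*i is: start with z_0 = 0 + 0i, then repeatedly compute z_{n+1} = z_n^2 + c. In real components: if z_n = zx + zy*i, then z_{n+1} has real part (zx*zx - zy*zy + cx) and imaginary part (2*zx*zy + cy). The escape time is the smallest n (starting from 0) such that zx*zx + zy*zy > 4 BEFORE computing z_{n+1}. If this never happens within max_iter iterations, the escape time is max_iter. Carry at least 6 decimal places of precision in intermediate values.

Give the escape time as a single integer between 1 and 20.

Answer: 7

Derivation:
z_0 = 0 + 0i, c = -1.3260 + 0.2550i
Iter 1: z = -1.3260 + 0.2550i, |z|^2 = 1.8233
Iter 2: z = 0.3673 + -0.4213i, |z|^2 = 0.3123
Iter 3: z = -1.3686 + -0.0544i, |z|^2 = 1.8760
Iter 4: z = 0.5441 + 0.4039i, |z|^2 = 0.4592
Iter 5: z = -1.1932 + 0.6945i, |z|^2 = 1.9060
Iter 6: z = -0.3848 + -1.4024i, |z|^2 = 2.1148
Iter 7: z = -3.1447 + 1.3342i, |z|^2 = 11.6695
Escaped at iteration 7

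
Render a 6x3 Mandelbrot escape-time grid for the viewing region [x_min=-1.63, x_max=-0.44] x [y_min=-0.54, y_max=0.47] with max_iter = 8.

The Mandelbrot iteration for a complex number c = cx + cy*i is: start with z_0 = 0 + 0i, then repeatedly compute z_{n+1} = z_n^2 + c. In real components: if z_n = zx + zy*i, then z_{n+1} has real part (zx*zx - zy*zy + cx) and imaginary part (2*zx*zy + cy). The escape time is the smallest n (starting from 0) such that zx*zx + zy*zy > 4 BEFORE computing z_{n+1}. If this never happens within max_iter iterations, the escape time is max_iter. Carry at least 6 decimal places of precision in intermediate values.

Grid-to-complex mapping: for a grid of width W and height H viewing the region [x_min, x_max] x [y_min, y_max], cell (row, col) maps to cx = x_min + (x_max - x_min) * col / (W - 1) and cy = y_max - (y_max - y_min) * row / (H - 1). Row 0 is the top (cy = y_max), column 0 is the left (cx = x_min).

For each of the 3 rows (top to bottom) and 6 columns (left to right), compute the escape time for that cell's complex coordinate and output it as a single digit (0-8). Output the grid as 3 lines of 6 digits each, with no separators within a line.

Answer: 345588
888888
334578

Derivation:
(row=0, col=0): c = -1.6300 + 0.4700i → escape time 3
(row=0, col=1): c = -1.3920 + 0.4700i → escape time 4
(row=0, col=2): c = -1.1540 + 0.4700i → escape time 5
(row=0, col=3): c = -0.9160 + 0.4700i → escape time 5
(row=0, col=4): c = -0.6780 + 0.4700i → escape time 8
(row=0, col=5): c = -0.4400 + 0.4700i → escape time 8
(row=1, col=0): c = -1.6300 + -0.0350i → escape time 8
(row=1, col=1): c = -1.3920 + -0.0350i → escape time 8
(row=1, col=2): c = -1.1540 + -0.0350i → escape time 8
(row=1, col=3): c = -0.9160 + -0.0350i → escape time 8
(row=1, col=4): c = -0.6780 + -0.0350i → escape time 8
(row=1, col=5): c = -0.4400 + -0.0350i → escape time 8
(row=2, col=0): c = -1.6300 + -0.5400i → escape time 3
(row=2, col=1): c = -1.3920 + -0.5400i → escape time 3
(row=2, col=2): c = -1.1540 + -0.5400i → escape time 4
(row=2, col=3): c = -0.9160 + -0.5400i → escape time 5
(row=2, col=4): c = -0.6780 + -0.5400i → escape time 7
(row=2, col=5): c = -0.4400 + -0.5400i → escape time 8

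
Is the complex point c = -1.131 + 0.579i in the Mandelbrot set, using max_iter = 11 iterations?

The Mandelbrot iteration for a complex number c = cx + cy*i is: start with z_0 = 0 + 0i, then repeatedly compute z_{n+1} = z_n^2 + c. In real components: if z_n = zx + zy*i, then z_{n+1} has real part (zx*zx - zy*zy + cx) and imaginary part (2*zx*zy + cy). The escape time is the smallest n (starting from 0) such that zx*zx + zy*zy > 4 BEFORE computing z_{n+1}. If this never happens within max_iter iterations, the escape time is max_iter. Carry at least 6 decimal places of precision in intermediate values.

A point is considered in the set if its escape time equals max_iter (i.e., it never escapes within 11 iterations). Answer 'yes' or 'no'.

z_0 = 0 + 0i, c = -1.1310 + 0.5790i
Iter 1: z = -1.1310 + 0.5790i, |z|^2 = 1.6144
Iter 2: z = -0.1871 + -0.7307i, |z|^2 = 0.5689
Iter 3: z = -1.6299 + 0.8524i, |z|^2 = 3.3832
Iter 4: z = 0.7991 + -2.1997i, |z|^2 = 5.4771
Escaped at iteration 4

Answer: no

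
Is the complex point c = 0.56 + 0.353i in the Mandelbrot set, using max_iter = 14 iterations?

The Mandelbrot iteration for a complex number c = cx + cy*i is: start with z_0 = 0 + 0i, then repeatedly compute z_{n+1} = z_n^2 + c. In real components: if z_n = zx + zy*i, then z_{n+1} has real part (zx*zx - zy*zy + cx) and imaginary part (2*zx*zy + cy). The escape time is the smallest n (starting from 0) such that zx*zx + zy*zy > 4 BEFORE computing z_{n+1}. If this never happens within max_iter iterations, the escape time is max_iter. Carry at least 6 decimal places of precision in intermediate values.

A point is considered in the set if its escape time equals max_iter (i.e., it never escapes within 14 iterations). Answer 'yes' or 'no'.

z_0 = 0 + 0i, c = 0.5600 + 0.3530i
Iter 1: z = 0.5600 + 0.3530i, |z|^2 = 0.4382
Iter 2: z = 0.7490 + 0.7484i, |z|^2 = 1.1210
Iter 3: z = 0.5609 + 1.4740i, |z|^2 = 2.4874
Iter 4: z = -1.2981 + 2.0067i, |z|^2 = 5.7119
Escaped at iteration 4

Answer: no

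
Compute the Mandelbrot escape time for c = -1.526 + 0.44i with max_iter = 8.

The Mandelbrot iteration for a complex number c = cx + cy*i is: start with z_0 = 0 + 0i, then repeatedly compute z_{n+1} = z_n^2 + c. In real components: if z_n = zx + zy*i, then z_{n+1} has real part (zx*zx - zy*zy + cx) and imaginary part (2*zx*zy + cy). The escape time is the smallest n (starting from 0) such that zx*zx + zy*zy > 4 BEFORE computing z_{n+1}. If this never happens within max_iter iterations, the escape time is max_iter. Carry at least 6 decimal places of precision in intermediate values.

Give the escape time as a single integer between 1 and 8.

Answer: 3

Derivation:
z_0 = 0 + 0i, c = -1.5260 + 0.4400i
Iter 1: z = -1.5260 + 0.4400i, |z|^2 = 2.5223
Iter 2: z = 0.6091 + -0.9029i, |z|^2 = 1.1862
Iter 3: z = -1.9702 + -0.6598i, |z|^2 = 4.3172
Escaped at iteration 3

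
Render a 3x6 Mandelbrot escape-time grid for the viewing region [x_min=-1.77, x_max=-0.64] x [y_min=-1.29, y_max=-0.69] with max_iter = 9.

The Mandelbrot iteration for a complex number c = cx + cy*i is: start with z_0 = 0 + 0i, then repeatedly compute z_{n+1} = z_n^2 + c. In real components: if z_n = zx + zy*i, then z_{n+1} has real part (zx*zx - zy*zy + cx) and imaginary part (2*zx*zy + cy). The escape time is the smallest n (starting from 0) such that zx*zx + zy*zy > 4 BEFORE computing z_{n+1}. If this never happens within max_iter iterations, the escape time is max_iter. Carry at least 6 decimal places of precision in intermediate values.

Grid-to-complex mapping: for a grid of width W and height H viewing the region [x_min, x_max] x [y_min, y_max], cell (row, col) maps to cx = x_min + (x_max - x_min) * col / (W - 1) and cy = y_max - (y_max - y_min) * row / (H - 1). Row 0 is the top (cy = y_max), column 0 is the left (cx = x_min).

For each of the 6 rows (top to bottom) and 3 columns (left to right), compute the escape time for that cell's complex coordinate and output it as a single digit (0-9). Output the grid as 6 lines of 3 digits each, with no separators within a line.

Answer: 337
234
234
133
133
123

Derivation:
(row=0, col=0): c = -1.7700 + -0.6900i → escape time 3
(row=0, col=1): c = -1.2050 + -0.6900i → escape time 3
(row=0, col=2): c = -0.6400 + -0.6900i → escape time 7
(row=1, col=0): c = -1.7700 + -0.8100i → escape time 2
(row=1, col=1): c = -1.2050 + -0.8100i → escape time 3
(row=1, col=2): c = -0.6400 + -0.8100i → escape time 4
(row=2, col=0): c = -1.7700 + -0.9300i → escape time 2
(row=2, col=1): c = -1.2050 + -0.9300i → escape time 3
(row=2, col=2): c = -0.6400 + -0.9300i → escape time 4
(row=3, col=0): c = -1.7700 + -1.0500i → escape time 1
(row=3, col=1): c = -1.2050 + -1.0500i → escape time 3
(row=3, col=2): c = -0.6400 + -1.0500i → escape time 3
(row=4, col=0): c = -1.7700 + -1.1700i → escape time 1
(row=4, col=1): c = -1.2050 + -1.1700i → escape time 3
(row=4, col=2): c = -0.6400 + -1.1700i → escape time 3
(row=5, col=0): c = -1.7700 + -1.2900i → escape time 1
(row=5, col=1): c = -1.2050 + -1.2900i → escape time 2
(row=5, col=2): c = -0.6400 + -1.2900i → escape time 3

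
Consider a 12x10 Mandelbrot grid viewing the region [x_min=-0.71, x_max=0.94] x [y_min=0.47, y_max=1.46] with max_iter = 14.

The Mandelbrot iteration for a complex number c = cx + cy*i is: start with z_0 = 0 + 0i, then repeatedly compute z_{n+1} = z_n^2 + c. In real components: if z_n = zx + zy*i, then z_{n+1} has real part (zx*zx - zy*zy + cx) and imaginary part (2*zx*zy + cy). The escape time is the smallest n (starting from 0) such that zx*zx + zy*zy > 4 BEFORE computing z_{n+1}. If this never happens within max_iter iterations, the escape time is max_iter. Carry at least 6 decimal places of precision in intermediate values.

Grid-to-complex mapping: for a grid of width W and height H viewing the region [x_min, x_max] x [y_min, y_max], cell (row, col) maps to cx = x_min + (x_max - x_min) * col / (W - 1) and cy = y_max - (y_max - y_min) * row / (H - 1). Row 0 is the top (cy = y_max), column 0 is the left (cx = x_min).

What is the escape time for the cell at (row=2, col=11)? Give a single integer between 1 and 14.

z_0 = 0 + 0i, c = 0.9400 + 1.2400i
Iter 1: z = 0.9400 + 1.2400i, |z|^2 = 2.4212
Iter 2: z = 0.2860 + 3.5712i, |z|^2 = 12.8353
Escaped at iteration 2

Answer: 2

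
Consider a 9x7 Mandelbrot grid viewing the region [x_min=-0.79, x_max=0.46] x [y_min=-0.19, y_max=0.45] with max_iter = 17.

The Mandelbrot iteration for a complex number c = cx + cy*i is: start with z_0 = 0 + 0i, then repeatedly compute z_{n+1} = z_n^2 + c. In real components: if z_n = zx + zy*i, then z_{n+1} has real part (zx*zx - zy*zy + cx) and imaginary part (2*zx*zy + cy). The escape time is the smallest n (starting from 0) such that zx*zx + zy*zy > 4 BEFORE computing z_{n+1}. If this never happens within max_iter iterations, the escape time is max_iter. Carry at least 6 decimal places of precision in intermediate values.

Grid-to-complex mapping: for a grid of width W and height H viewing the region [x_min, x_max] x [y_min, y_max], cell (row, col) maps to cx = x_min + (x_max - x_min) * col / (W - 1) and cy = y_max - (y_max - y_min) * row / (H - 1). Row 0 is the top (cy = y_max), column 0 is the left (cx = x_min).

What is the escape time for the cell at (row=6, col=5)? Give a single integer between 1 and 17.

Answer: 17

Derivation:
z_0 = 0 + 0i, c = -0.0088 + -0.1900i
Iter 1: z = -0.0088 + -0.1900i, |z|^2 = 0.0362
Iter 2: z = -0.0448 + -0.1867i, |z|^2 = 0.0369
Iter 3: z = -0.0416 + -0.1733i, |z|^2 = 0.0318
Iter 4: z = -0.0370 + -0.1756i, |z|^2 = 0.0322
Iter 5: z = -0.0382 + -0.1770i, |z|^2 = 0.0328
Iter 6: z = -0.0386 + -0.1765i, |z|^2 = 0.0326
Iter 7: z = -0.0384 + -0.1764i, |z|^2 = 0.0326
Iter 8: z = -0.0384 + -0.1765i, |z|^2 = 0.0326
Iter 9: z = -0.0384 + -0.1765i, |z|^2 = 0.0326
Iter 10: z = -0.0384 + -0.1764i, |z|^2 = 0.0326
Iter 11: z = -0.0384 + -0.1764i, |z|^2 = 0.0326
Iter 12: z = -0.0384 + -0.1764i, |z|^2 = 0.0326
Iter 13: z = -0.0384 + -0.1764i, |z|^2 = 0.0326
Iter 14: z = -0.0384 + -0.1764i, |z|^2 = 0.0326
Iter 15: z = -0.0384 + -0.1764i, |z|^2 = 0.0326
Iter 16: z = -0.0384 + -0.1764i, |z|^2 = 0.0326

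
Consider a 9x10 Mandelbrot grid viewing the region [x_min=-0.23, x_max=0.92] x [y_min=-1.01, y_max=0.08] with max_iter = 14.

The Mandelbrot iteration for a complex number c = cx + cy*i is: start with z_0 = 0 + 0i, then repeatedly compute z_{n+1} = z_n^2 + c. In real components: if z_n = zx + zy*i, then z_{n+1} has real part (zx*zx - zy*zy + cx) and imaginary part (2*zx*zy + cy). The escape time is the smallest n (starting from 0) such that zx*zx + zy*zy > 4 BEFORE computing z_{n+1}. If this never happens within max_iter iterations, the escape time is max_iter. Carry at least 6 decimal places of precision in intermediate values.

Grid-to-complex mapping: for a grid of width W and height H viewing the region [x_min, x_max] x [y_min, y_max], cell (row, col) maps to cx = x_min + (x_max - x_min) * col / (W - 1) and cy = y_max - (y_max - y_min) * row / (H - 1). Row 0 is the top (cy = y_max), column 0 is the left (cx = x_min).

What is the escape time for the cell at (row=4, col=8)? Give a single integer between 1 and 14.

z_0 = 0 + 0i, c = 0.9200 + -0.4044i
Iter 1: z = 0.9200 + -0.4044i, |z|^2 = 1.0100
Iter 2: z = 1.6028 + -1.1486i, |z|^2 = 3.8884
Iter 3: z = 2.1697 + -4.0865i, |z|^2 = 21.4073
Escaped at iteration 3

Answer: 3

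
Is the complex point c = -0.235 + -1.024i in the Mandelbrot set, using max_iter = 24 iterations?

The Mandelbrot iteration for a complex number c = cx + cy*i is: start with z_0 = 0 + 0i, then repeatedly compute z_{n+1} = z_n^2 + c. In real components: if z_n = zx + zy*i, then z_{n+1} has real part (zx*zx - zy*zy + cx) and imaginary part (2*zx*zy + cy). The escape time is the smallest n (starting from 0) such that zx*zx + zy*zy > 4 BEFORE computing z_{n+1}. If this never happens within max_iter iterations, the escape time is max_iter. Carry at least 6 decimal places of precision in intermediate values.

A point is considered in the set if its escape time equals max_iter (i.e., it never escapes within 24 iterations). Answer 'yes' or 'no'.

Answer: no

Derivation:
z_0 = 0 + 0i, c = -0.2350 + -1.0240i
Iter 1: z = -0.2350 + -1.0240i, |z|^2 = 1.1038
Iter 2: z = -1.2284 + -0.5427i, |z|^2 = 1.8034
Iter 3: z = 0.9793 + 0.3093i, |z|^2 = 1.0547
Iter 4: z = 0.6284 + -0.4182i, |z|^2 = 0.5697
Iter 5: z = -0.0151 + -1.5496i, |z|^2 = 2.4014
Iter 6: z = -2.6359 + -0.9774i, |z|^2 = 7.9033
Escaped at iteration 6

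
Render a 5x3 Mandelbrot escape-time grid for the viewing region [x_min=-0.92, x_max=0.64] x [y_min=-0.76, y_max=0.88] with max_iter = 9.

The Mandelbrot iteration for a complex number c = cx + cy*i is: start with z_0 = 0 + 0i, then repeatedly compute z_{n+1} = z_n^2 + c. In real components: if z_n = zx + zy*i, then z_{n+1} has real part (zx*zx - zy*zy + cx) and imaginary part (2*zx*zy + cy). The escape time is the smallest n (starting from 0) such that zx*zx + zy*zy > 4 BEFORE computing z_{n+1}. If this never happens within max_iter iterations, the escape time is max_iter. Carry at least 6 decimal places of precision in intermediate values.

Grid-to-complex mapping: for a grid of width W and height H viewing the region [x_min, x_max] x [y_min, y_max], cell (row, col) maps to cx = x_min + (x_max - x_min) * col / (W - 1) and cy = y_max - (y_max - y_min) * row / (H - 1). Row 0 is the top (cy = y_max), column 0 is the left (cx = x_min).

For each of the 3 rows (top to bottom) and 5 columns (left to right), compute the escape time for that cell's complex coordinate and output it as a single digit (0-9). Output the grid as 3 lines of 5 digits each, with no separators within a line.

(row=0, col=0): c = -0.9200 + 0.8800i → escape time 3
(row=0, col=1): c = -0.5300 + 0.8800i → escape time 4
(row=0, col=2): c = -0.1400 + 0.8800i → escape time 9
(row=0, col=3): c = 0.2500 + 0.8800i → escape time 4
(row=0, col=4): c = 0.6400 + 0.8800i → escape time 2
(row=1, col=0): c = -0.9200 + 0.0600i → escape time 9
(row=1, col=1): c = -0.5300 + 0.0600i → escape time 9
(row=1, col=2): c = -0.1400 + 0.0600i → escape time 9
(row=1, col=3): c = 0.2500 + 0.0600i → escape time 9
(row=1, col=4): c = 0.6400 + 0.0600i → escape time 4
(row=2, col=0): c = -0.9200 + -0.7600i → escape time 4
(row=2, col=1): c = -0.5300 + -0.7600i → escape time 6
(row=2, col=2): c = -0.1400 + -0.7600i → escape time 9
(row=2, col=3): c = 0.2500 + -0.7600i → escape time 5
(row=2, col=4): c = 0.6400 + -0.7600i → escape time 3

Answer: 34942
99994
46953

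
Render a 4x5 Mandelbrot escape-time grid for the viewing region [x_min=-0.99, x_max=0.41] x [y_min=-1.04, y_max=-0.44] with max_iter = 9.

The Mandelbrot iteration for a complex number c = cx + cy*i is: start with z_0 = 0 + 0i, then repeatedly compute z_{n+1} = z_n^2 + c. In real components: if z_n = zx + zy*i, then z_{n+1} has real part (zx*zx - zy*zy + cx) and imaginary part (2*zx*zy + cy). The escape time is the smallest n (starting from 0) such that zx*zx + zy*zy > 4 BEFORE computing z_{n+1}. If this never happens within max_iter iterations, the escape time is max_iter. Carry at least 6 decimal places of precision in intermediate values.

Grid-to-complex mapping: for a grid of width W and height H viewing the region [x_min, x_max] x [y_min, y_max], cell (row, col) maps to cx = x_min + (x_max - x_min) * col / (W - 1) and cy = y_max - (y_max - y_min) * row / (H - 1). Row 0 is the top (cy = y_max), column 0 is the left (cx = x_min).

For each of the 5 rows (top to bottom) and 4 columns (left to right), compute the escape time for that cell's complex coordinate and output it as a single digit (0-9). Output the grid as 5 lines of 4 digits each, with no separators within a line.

(row=0, col=0): c = -0.9900 + -0.4400i → escape time 6
(row=0, col=1): c = -0.5233 + -0.4400i → escape time 9
(row=0, col=2): c = -0.0567 + -0.4400i → escape time 9
(row=0, col=3): c = 0.4100 + -0.4400i → escape time 7
(row=1, col=0): c = -0.9900 + -0.5900i → escape time 5
(row=1, col=1): c = -0.5233 + -0.5900i → escape time 9
(row=1, col=2): c = -0.0567 + -0.5900i → escape time 9
(row=1, col=3): c = 0.4100 + -0.5900i → escape time 8
(row=2, col=0): c = -0.9900 + -0.7400i → escape time 4
(row=2, col=1): c = -0.5233 + -0.7400i → escape time 6
(row=2, col=2): c = -0.0567 + -0.7400i → escape time 9
(row=2, col=3): c = 0.4100 + -0.7400i → escape time 4
(row=3, col=0): c = -0.9900 + -0.8900i → escape time 3
(row=3, col=1): c = -0.5233 + -0.8900i → escape time 4
(row=3, col=2): c = -0.0567 + -0.8900i → escape time 9
(row=3, col=3): c = 0.4100 + -0.8900i → escape time 3
(row=4, col=0): c = -0.9900 + -1.0400i → escape time 3
(row=4, col=1): c = -0.5233 + -1.0400i → escape time 4
(row=4, col=2): c = -0.0567 + -1.0400i → escape time 6
(row=4, col=3): c = 0.4100 + -1.0400i → escape time 3

Answer: 6997
5998
4694
3493
3463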